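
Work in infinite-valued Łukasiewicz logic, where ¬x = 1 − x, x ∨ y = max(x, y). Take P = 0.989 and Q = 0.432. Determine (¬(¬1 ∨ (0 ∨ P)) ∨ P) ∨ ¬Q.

0.989

¬1 = 1 − 1.000 = 0.000
0 ∨ P = max(0.000, 0.989) = 0.989
¬1 ∨ (0 ∨ P) = max(0.000, 0.989) = 0.989
¬(¬1 ∨ (0 ∨ P)) = 1 − 0.989 = 0.011
¬(¬1 ∨ (0 ∨ P)) ∨ P = max(0.011, 0.989) = 0.989
¬Q = 1 − 0.432 = 0.568
(¬(¬1 ∨ (0 ∨ P)) ∨ P) ∨ ¬Q = max(0.989, 0.568) = 0.989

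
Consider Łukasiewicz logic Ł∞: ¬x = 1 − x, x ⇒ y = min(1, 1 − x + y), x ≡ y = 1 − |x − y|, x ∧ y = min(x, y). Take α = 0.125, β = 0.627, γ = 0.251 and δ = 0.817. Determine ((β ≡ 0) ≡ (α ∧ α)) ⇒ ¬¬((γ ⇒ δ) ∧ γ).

β ≡ 0 = 1 − |0.627 − 0.000| = 1 − 0.627 = 0.373
α ∧ α = min(0.125, 0.125) = 0.125
(β ≡ 0) ≡ (α ∧ α) = 1 − |0.373 − 0.125| = 1 − 0.248 = 0.752
γ ⇒ δ = min(1, 1 − 0.251 + 0.817) = min(1, 1.566) = 1.000
(γ ⇒ δ) ∧ γ = min(1.000, 0.251) = 0.251
¬((γ ⇒ δ) ∧ γ) = 1 − 0.251 = 0.749
¬¬((γ ⇒ δ) ∧ γ) = 1 − 0.749 = 0.251
((β ≡ 0) ≡ (α ∧ α)) ⇒ ¬¬((γ ⇒ δ) ∧ γ) = min(1, 1 − 0.752 + 0.251) = min(1, 0.499) = 0.499

0.499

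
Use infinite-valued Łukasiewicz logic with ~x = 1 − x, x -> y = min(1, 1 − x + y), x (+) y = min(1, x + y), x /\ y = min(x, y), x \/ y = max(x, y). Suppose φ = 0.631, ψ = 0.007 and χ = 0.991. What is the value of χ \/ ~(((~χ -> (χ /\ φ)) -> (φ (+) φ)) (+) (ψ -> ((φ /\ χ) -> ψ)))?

~χ = 1 − 0.991 = 0.009
χ /\ φ = min(0.991, 0.631) = 0.631
~χ -> (χ /\ φ) = min(1, 1 − 0.009 + 0.631) = min(1, 1.622) = 1.000
φ (+) φ = min(1, 0.631 + 0.631) = min(1, 1.262) = 1.000
(~χ -> (χ /\ φ)) -> (φ (+) φ) = min(1, 1 − 1.000 + 1.000) = min(1, 1.000) = 1.000
φ /\ χ = min(0.631, 0.991) = 0.631
(φ /\ χ) -> ψ = min(1, 1 − 0.631 + 0.007) = min(1, 0.376) = 0.376
ψ -> ((φ /\ χ) -> ψ) = min(1, 1 − 0.007 + 0.376) = min(1, 1.369) = 1.000
((~χ -> (χ /\ φ)) -> (φ (+) φ)) (+) (ψ -> ((φ /\ χ) -> ψ)) = min(1, 1.000 + 1.000) = min(1, 2.000) = 1.000
~(((~χ -> (χ /\ φ)) -> (φ (+) φ)) (+) (ψ -> ((φ /\ χ) -> ψ))) = 1 − 1.000 = 0.000
χ \/ ~(((~χ -> (χ /\ φ)) -> (φ (+) φ)) (+) (ψ -> ((φ /\ χ) -> ψ))) = max(0.991, 0.000) = 0.991

0.991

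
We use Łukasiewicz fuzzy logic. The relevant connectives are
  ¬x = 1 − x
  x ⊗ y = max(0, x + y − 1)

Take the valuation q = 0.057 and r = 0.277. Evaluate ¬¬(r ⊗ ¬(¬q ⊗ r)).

0.057

¬q = 1 − 0.057 = 0.943
¬q ⊗ r = max(0, 0.943 + 0.277 − 1) = max(0, 0.220) = 0.220
¬(¬q ⊗ r) = 1 − 0.220 = 0.780
r ⊗ ¬(¬q ⊗ r) = max(0, 0.277 + 0.780 − 1) = max(0, 0.057) = 0.057
¬(r ⊗ ¬(¬q ⊗ r)) = 1 − 0.057 = 0.943
¬¬(r ⊗ ¬(¬q ⊗ r)) = 1 − 0.943 = 0.057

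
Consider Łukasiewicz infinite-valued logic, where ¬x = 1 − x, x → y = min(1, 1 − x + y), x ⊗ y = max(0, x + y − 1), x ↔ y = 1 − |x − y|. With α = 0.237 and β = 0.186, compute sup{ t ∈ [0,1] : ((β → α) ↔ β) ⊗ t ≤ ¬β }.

1.000

β → α = min(1, 1 − 0.186 + 0.237) = min(1, 1.051) = 1.000
(β → α) ↔ β = 1 − |1.000 − 0.186| = 1 − 0.814 = 0.186
So the left factor is (β → α) ↔ β = 0.186.
¬β = 1 − 0.186 = 0.814
So the right-hand bound is ¬β = 0.814.
The residuum of the Łukasiewicz t-norm gives the supremum: min(1, 1 − 0.186 + 0.814).
1 − 0.186 + 0.814 = 1.628, so t = min(1, 1.628) = 1.000.
Check: 0.186 ⊗ 1.000 = max(0, 0.186) = 0.186 ≤ 0.814.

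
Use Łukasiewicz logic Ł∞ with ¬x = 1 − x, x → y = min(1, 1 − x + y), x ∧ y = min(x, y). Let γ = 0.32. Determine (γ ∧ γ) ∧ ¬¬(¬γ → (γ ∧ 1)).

γ ∧ γ = min(0.32, 0.32) = 0.32
¬γ = 1 − 0.32 = 0.68
γ ∧ 1 = min(0.32, 1.00) = 0.32
¬γ → (γ ∧ 1) = min(1, 1 − 0.68 + 0.32) = min(1, 0.64) = 0.64
¬(¬γ → (γ ∧ 1)) = 1 − 0.64 = 0.36
¬¬(¬γ → (γ ∧ 1)) = 1 − 0.36 = 0.64
(γ ∧ γ) ∧ ¬¬(¬γ → (γ ∧ 1)) = min(0.32, 0.64) = 0.32

0.32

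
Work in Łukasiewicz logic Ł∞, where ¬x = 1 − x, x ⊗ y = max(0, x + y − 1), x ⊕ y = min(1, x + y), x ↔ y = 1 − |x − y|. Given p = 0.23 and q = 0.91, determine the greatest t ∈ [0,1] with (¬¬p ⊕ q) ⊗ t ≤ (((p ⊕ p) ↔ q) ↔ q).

¬p = 1 − 0.23 = 0.77
¬¬p = 1 − 0.77 = 0.23
¬¬p ⊕ q = min(1, 0.23 + 0.91) = min(1, 1.14) = 1.00
So the left factor is ¬¬p ⊕ q = 1.00.
p ⊕ p = min(1, 0.23 + 0.23) = min(1, 0.46) = 0.46
(p ⊕ p) ↔ q = 1 − |0.46 − 0.91| = 1 − 0.45 = 0.55
((p ⊕ p) ↔ q) ↔ q = 1 − |0.55 − 0.91| = 1 − 0.36 = 0.64
So the right-hand bound is ((p ⊕ p) ↔ q) ↔ q = 0.64.
The residuum of the Łukasiewicz t-norm gives the supremum: min(1, 1 − 1.00 + 0.64).
1 − 1.00 + 0.64 = 0.64, so t = min(1, 0.64) = 0.64.
Check: 1.00 ⊗ 0.64 = max(0, 0.64) = 0.64 ≤ 0.64.

0.64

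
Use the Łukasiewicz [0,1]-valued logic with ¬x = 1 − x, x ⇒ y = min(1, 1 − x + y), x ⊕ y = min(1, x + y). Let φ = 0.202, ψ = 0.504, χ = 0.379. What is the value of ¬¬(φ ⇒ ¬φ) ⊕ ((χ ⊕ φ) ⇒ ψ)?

¬φ = 1 − 0.202 = 0.798
φ ⇒ ¬φ = min(1, 1 − 0.202 + 0.798) = min(1, 1.596) = 1.000
¬(φ ⇒ ¬φ) = 1 − 1.000 = 0.000
¬¬(φ ⇒ ¬φ) = 1 − 0.000 = 1.000
χ ⊕ φ = min(1, 0.379 + 0.202) = min(1, 0.581) = 0.581
(χ ⊕ φ) ⇒ ψ = min(1, 1 − 0.581 + 0.504) = min(1, 0.923) = 0.923
¬¬(φ ⇒ ¬φ) ⊕ ((χ ⊕ φ) ⇒ ψ) = min(1, 1.000 + 0.923) = min(1, 1.923) = 1.000

1.000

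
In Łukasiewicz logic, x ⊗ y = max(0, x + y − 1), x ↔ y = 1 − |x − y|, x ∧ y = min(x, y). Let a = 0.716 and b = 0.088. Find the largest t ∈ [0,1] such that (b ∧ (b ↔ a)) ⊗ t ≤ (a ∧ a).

b ↔ a = 1 − |0.088 − 0.716| = 1 − 0.628 = 0.372
b ∧ (b ↔ a) = min(0.088, 0.372) = 0.088
So the left factor is b ∧ (b ↔ a) = 0.088.
a ∧ a = min(0.716, 0.716) = 0.716
So the right-hand bound is a ∧ a = 0.716.
The residuum of the Łukasiewicz t-norm gives the supremum: min(1, 1 − 0.088 + 0.716).
1 − 0.088 + 0.716 = 1.628, so t = min(1, 1.628) = 1.000.
Check: 0.088 ⊗ 1.000 = max(0, 0.088) = 0.088 ≤ 0.716.

1.000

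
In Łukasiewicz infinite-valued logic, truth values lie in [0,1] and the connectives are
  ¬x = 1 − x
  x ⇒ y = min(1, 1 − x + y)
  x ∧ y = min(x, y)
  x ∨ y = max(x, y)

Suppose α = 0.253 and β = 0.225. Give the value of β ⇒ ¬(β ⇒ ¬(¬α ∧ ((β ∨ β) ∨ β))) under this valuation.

0.775

¬α = 1 − 0.253 = 0.747
β ∨ β = max(0.225, 0.225) = 0.225
(β ∨ β) ∨ β = max(0.225, 0.225) = 0.225
¬α ∧ ((β ∨ β) ∨ β) = min(0.747, 0.225) = 0.225
¬(¬α ∧ ((β ∨ β) ∨ β)) = 1 − 0.225 = 0.775
β ⇒ ¬(¬α ∧ ((β ∨ β) ∨ β)) = min(1, 1 − 0.225 + 0.775) = min(1, 1.550) = 1.000
¬(β ⇒ ¬(¬α ∧ ((β ∨ β) ∨ β))) = 1 − 1.000 = 0.000
β ⇒ ¬(β ⇒ ¬(¬α ∧ ((β ∨ β) ∨ β))) = min(1, 1 − 0.225 + 0.000) = min(1, 0.775) = 0.775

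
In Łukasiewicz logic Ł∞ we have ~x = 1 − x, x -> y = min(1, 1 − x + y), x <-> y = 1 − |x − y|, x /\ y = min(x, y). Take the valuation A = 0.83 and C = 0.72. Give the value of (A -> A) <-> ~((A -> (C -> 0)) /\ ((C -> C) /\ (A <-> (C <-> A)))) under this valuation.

A -> A = min(1, 1 − 0.83 + 0.83) = min(1, 1.00) = 1.00
C -> 0 = min(1, 1 − 0.72 + 0.00) = min(1, 0.28) = 0.28
A -> (C -> 0) = min(1, 1 − 0.83 + 0.28) = min(1, 0.45) = 0.45
C -> C = min(1, 1 − 0.72 + 0.72) = min(1, 1.00) = 1.00
C <-> A = 1 − |0.72 − 0.83| = 1 − 0.11 = 0.89
A <-> (C <-> A) = 1 − |0.83 − 0.89| = 1 − 0.06 = 0.94
(C -> C) /\ (A <-> (C <-> A)) = min(1.00, 0.94) = 0.94
(A -> (C -> 0)) /\ ((C -> C) /\ (A <-> (C <-> A))) = min(0.45, 0.94) = 0.45
~((A -> (C -> 0)) /\ ((C -> C) /\ (A <-> (C <-> A)))) = 1 − 0.45 = 0.55
(A -> A) <-> ~((A -> (C -> 0)) /\ ((C -> C) /\ (A <-> (C <-> A)))) = 1 − |1.00 − 0.55| = 1 − 0.45 = 0.55

0.55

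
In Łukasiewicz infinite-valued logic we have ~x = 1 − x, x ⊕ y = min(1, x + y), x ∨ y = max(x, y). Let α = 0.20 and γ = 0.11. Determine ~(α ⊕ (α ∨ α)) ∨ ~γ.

α ∨ α = max(0.20, 0.20) = 0.20
α ⊕ (α ∨ α) = min(1, 0.20 + 0.20) = min(1, 0.40) = 0.40
~(α ⊕ (α ∨ α)) = 1 − 0.40 = 0.60
~γ = 1 − 0.11 = 0.89
~(α ⊕ (α ∨ α)) ∨ ~γ = max(0.60, 0.89) = 0.89

0.89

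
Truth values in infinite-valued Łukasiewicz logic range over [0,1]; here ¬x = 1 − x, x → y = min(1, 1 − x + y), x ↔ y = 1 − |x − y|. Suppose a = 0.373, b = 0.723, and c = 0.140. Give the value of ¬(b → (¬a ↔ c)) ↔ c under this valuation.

¬a = 1 − 0.373 = 0.627
¬a ↔ c = 1 − |0.627 − 0.140| = 1 − 0.487 = 0.513
b → (¬a ↔ c) = min(1, 1 − 0.723 + 0.513) = min(1, 0.790) = 0.790
¬(b → (¬a ↔ c)) = 1 − 0.790 = 0.210
¬(b → (¬a ↔ c)) ↔ c = 1 − |0.210 − 0.140| = 1 − 0.070 = 0.930

0.930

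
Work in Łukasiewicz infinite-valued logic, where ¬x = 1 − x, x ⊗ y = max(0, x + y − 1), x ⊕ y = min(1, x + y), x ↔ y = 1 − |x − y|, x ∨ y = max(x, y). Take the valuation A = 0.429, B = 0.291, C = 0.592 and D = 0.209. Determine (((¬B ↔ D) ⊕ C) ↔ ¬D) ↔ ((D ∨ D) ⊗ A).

¬B = 1 − 0.291 = 0.709
¬B ↔ D = 1 − |0.709 − 0.209| = 1 − 0.500 = 0.500
(¬B ↔ D) ⊕ C = min(1, 0.500 + 0.592) = min(1, 1.092) = 1.000
¬D = 1 − 0.209 = 0.791
((¬B ↔ D) ⊕ C) ↔ ¬D = 1 − |1.000 − 0.791| = 1 − 0.209 = 0.791
D ∨ D = max(0.209, 0.209) = 0.209
(D ∨ D) ⊗ A = max(0, 0.209 + 0.429 − 1) = max(0, -0.362) = 0.000
(((¬B ↔ D) ⊕ C) ↔ ¬D) ↔ ((D ∨ D) ⊗ A) = 1 − |0.791 − 0.000| = 1 − 0.791 = 0.209

0.209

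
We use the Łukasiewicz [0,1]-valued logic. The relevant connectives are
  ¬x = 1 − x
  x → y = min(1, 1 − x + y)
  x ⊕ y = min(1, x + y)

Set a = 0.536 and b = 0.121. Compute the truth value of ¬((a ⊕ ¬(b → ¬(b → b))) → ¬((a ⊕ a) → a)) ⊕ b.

0.314

b → b = min(1, 1 − 0.121 + 0.121) = min(1, 1.000) = 1.000
¬(b → b) = 1 − 1.000 = 0.000
b → ¬(b → b) = min(1, 1 − 0.121 + 0.000) = min(1, 0.879) = 0.879
¬(b → ¬(b → b)) = 1 − 0.879 = 0.121
a ⊕ ¬(b → ¬(b → b)) = min(1, 0.536 + 0.121) = min(1, 0.657) = 0.657
a ⊕ a = min(1, 0.536 + 0.536) = min(1, 1.072) = 1.000
(a ⊕ a) → a = min(1, 1 − 1.000 + 0.536) = min(1, 0.536) = 0.536
¬((a ⊕ a) → a) = 1 − 0.536 = 0.464
(a ⊕ ¬(b → ¬(b → b))) → ¬((a ⊕ a) → a) = min(1, 1 − 0.657 + 0.464) = min(1, 0.807) = 0.807
¬((a ⊕ ¬(b → ¬(b → b))) → ¬((a ⊕ a) → a)) = 1 − 0.807 = 0.193
¬((a ⊕ ¬(b → ¬(b → b))) → ¬((a ⊕ a) → a)) ⊕ b = min(1, 0.193 + 0.121) = min(1, 0.314) = 0.314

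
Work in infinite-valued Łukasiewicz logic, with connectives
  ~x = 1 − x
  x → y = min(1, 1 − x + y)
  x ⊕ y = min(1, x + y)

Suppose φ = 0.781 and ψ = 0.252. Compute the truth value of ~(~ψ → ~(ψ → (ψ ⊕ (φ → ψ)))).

0.748

~ψ = 1 − 0.252 = 0.748
φ → ψ = min(1, 1 − 0.781 + 0.252) = min(1, 0.471) = 0.471
ψ ⊕ (φ → ψ) = min(1, 0.252 + 0.471) = min(1, 0.723) = 0.723
ψ → (ψ ⊕ (φ → ψ)) = min(1, 1 − 0.252 + 0.723) = min(1, 1.471) = 1.000
~(ψ → (ψ ⊕ (φ → ψ))) = 1 − 1.000 = 0.000
~ψ → ~(ψ → (ψ ⊕ (φ → ψ))) = min(1, 1 − 0.748 + 0.000) = min(1, 0.252) = 0.252
~(~ψ → ~(ψ → (ψ ⊕ (φ → ψ)))) = 1 − 0.252 = 0.748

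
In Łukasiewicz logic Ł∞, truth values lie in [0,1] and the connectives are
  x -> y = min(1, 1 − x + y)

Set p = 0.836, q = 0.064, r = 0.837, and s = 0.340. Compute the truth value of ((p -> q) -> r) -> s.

0.340

p -> q = min(1, 1 − 0.836 + 0.064) = min(1, 0.228) = 0.228
(p -> q) -> r = min(1, 1 − 0.228 + 0.837) = min(1, 1.609) = 1.000
((p -> q) -> r) -> s = min(1, 1 − 1.000 + 0.340) = min(1, 0.340) = 0.340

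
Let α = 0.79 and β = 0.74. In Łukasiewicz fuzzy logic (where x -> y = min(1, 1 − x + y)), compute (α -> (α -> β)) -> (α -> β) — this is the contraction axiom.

0.95

α -> β = min(1, 1 − 0.79 + 0.74) = min(1, 0.95) = 0.95
α -> (α -> β) = min(1, 1 − 0.79 + 0.95) = min(1, 1.16) = 1.00
(α -> (α -> β)) -> (α -> β) = min(1, 1 − 1.00 + 0.95) = min(1, 0.95) = 0.95
(The value 0.95 < 1 shows this instance is not satisfied; fails in Ł∞ (the t-norm is not idempotent).)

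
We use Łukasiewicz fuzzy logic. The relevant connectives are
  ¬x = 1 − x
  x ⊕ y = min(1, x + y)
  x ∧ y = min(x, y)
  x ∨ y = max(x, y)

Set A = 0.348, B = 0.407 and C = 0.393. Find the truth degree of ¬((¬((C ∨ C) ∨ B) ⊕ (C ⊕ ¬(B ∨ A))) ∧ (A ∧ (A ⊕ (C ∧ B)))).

C ∨ C = max(0.393, 0.393) = 0.393
(C ∨ C) ∨ B = max(0.393, 0.407) = 0.407
¬((C ∨ C) ∨ B) = 1 − 0.407 = 0.593
B ∨ A = max(0.407, 0.348) = 0.407
¬(B ∨ A) = 1 − 0.407 = 0.593
C ⊕ ¬(B ∨ A) = min(1, 0.393 + 0.593) = min(1, 0.986) = 0.986
¬((C ∨ C) ∨ B) ⊕ (C ⊕ ¬(B ∨ A)) = min(1, 0.593 + 0.986) = min(1, 1.579) = 1.000
C ∧ B = min(0.393, 0.407) = 0.393
A ⊕ (C ∧ B) = min(1, 0.348 + 0.393) = min(1, 0.741) = 0.741
A ∧ (A ⊕ (C ∧ B)) = min(0.348, 0.741) = 0.348
(¬((C ∨ C) ∨ B) ⊕ (C ⊕ ¬(B ∨ A))) ∧ (A ∧ (A ⊕ (C ∧ B))) = min(1.000, 0.348) = 0.348
¬((¬((C ∨ C) ∨ B) ⊕ (C ⊕ ¬(B ∨ A))) ∧ (A ∧ (A ⊕ (C ∧ B)))) = 1 − 0.348 = 0.652

0.652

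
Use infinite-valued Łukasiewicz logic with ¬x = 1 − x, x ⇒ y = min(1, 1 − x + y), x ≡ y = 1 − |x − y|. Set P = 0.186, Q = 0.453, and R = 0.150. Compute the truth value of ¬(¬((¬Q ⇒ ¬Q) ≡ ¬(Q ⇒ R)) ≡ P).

¬Q = 1 − 0.453 = 0.547
¬Q ⇒ ¬Q = min(1, 1 − 0.547 + 0.547) = min(1, 1.000) = 1.000
Q ⇒ R = min(1, 1 − 0.453 + 0.150) = min(1, 0.697) = 0.697
¬(Q ⇒ R) = 1 − 0.697 = 0.303
(¬Q ⇒ ¬Q) ≡ ¬(Q ⇒ R) = 1 − |1.000 − 0.303| = 1 − 0.697 = 0.303
¬((¬Q ⇒ ¬Q) ≡ ¬(Q ⇒ R)) = 1 − 0.303 = 0.697
¬((¬Q ⇒ ¬Q) ≡ ¬(Q ⇒ R)) ≡ P = 1 − |0.697 − 0.186| = 1 − 0.511 = 0.489
¬(¬((¬Q ⇒ ¬Q) ≡ ¬(Q ⇒ R)) ≡ P) = 1 − 0.489 = 0.511

0.511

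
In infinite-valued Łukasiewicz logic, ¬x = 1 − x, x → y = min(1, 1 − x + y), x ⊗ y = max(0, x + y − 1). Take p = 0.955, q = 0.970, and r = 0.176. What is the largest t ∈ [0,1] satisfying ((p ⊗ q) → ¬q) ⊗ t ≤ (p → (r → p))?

p ⊗ q = max(0, 0.955 + 0.970 − 1) = max(0, 0.925) = 0.925
¬q = 1 − 0.970 = 0.030
(p ⊗ q) → ¬q = min(1, 1 − 0.925 + 0.030) = min(1, 0.105) = 0.105
So the left factor is (p ⊗ q) → ¬q = 0.105.
r → p = min(1, 1 − 0.176 + 0.955) = min(1, 1.779) = 1.000
p → (r → p) = min(1, 1 − 0.955 + 1.000) = min(1, 1.045) = 1.000
So the right-hand bound is p → (r → p) = 1.000.
The residuum of the Łukasiewicz t-norm gives the supremum: min(1, 1 − 0.105 + 1.000).
1 − 0.105 + 1.000 = 1.895, so t = min(1, 1.895) = 1.000.
Check: 0.105 ⊗ 1.000 = max(0, 0.105) = 0.105 ≤ 1.000.

1.000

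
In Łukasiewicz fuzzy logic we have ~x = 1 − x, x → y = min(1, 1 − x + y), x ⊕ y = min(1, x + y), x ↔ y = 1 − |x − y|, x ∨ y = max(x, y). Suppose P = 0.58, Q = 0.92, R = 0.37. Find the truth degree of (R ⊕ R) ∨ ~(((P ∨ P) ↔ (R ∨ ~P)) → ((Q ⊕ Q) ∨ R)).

R ⊕ R = min(1, 0.37 + 0.37) = min(1, 0.74) = 0.74
P ∨ P = max(0.58, 0.58) = 0.58
~P = 1 − 0.58 = 0.42
R ∨ ~P = max(0.37, 0.42) = 0.42
(P ∨ P) ↔ (R ∨ ~P) = 1 − |0.58 − 0.42| = 1 − 0.16 = 0.84
Q ⊕ Q = min(1, 0.92 + 0.92) = min(1, 1.84) = 1.00
(Q ⊕ Q) ∨ R = max(1.00, 0.37) = 1.00
((P ∨ P) ↔ (R ∨ ~P)) → ((Q ⊕ Q) ∨ R) = min(1, 1 − 0.84 + 1.00) = min(1, 1.16) = 1.00
~(((P ∨ P) ↔ (R ∨ ~P)) → ((Q ⊕ Q) ∨ R)) = 1 − 1.00 = 0.00
(R ⊕ R) ∨ ~(((P ∨ P) ↔ (R ∨ ~P)) → ((Q ⊕ Q) ∨ R)) = max(0.74, 0.00) = 0.74

0.74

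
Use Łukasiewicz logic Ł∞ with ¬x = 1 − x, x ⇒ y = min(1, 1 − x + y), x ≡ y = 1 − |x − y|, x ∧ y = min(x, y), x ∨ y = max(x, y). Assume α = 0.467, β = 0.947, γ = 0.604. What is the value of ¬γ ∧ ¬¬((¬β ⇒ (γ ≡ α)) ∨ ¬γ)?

0.396

¬γ = 1 − 0.604 = 0.396
¬β = 1 − 0.947 = 0.053
γ ≡ α = 1 − |0.604 − 0.467| = 1 − 0.137 = 0.863
¬β ⇒ (γ ≡ α) = min(1, 1 − 0.053 + 0.863) = min(1, 1.810) = 1.000
(¬β ⇒ (γ ≡ α)) ∨ ¬γ = max(1.000, 0.396) = 1.000
¬((¬β ⇒ (γ ≡ α)) ∨ ¬γ) = 1 − 1.000 = 0.000
¬¬((¬β ⇒ (γ ≡ α)) ∨ ¬γ) = 1 − 0.000 = 1.000
¬γ ∧ ¬¬((¬β ⇒ (γ ≡ α)) ∨ ¬γ) = min(0.396, 1.000) = 0.396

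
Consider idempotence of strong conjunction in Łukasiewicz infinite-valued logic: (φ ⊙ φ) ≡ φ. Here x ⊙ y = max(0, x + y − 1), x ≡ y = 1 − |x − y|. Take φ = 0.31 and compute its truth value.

0.69

φ ⊙ φ = max(0, 0.31 + 0.31 − 1) = max(0, -0.38) = 0.00
(φ ⊙ φ) ≡ φ = 1 − |0.00 − 0.31| = 1 − 0.31 = 0.69
(The value 0.69 < 1 shows this instance is not satisfied; fails in Ł∞ since a ⊗ a = max(0, 2a−1) ≠ a in general.)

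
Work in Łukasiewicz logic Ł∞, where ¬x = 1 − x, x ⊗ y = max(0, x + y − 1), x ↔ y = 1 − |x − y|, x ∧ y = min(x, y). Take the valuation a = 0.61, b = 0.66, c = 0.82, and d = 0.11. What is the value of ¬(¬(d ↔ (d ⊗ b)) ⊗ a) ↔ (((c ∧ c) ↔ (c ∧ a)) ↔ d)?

0.32

d ⊗ b = max(0, 0.11 + 0.66 − 1) = max(0, -0.23) = 0.00
d ↔ (d ⊗ b) = 1 − |0.11 − 0.00| = 1 − 0.11 = 0.89
¬(d ↔ (d ⊗ b)) = 1 − 0.89 = 0.11
¬(d ↔ (d ⊗ b)) ⊗ a = max(0, 0.11 + 0.61 − 1) = max(0, -0.28) = 0.00
¬(¬(d ↔ (d ⊗ b)) ⊗ a) = 1 − 0.00 = 1.00
c ∧ c = min(0.82, 0.82) = 0.82
c ∧ a = min(0.82, 0.61) = 0.61
(c ∧ c) ↔ (c ∧ a) = 1 − |0.82 − 0.61| = 1 − 0.21 = 0.79
((c ∧ c) ↔ (c ∧ a)) ↔ d = 1 − |0.79 − 0.11| = 1 − 0.68 = 0.32
¬(¬(d ↔ (d ⊗ b)) ⊗ a) ↔ (((c ∧ c) ↔ (c ∧ a)) ↔ d) = 1 − |1.00 − 0.32| = 1 − 0.68 = 0.32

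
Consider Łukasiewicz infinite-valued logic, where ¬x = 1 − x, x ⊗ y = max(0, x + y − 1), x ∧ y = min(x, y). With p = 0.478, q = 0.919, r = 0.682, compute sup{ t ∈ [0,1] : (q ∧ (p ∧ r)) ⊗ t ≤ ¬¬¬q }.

p ∧ r = min(0.478, 0.682) = 0.478
q ∧ (p ∧ r) = min(0.919, 0.478) = 0.478
So the left factor is q ∧ (p ∧ r) = 0.478.
¬q = 1 − 0.919 = 0.081
¬¬q = 1 − 0.081 = 0.919
¬¬¬q = 1 − 0.919 = 0.081
So the right-hand bound is ¬¬¬q = 0.081.
The residuum of the Łukasiewicz t-norm gives the supremum: min(1, 1 − 0.478 + 0.081).
1 − 0.478 + 0.081 = 0.603, so t = min(1, 0.603) = 0.603.
Check: 0.478 ⊗ 0.603 = max(0, 0.081) = 0.081 ≤ 0.081.

0.603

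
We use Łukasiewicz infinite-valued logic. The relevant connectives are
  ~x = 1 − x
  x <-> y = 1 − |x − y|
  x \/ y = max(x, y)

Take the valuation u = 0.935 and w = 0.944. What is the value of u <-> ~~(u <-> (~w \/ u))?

~w = 1 − 0.944 = 0.056
~w \/ u = max(0.056, 0.935) = 0.935
u <-> (~w \/ u) = 1 − |0.935 − 0.935| = 1 − 0.000 = 1.000
~(u <-> (~w \/ u)) = 1 − 1.000 = 0.000
~~(u <-> (~w \/ u)) = 1 − 0.000 = 1.000
u <-> ~~(u <-> (~w \/ u)) = 1 − |0.935 − 1.000| = 1 − 0.065 = 0.935

0.935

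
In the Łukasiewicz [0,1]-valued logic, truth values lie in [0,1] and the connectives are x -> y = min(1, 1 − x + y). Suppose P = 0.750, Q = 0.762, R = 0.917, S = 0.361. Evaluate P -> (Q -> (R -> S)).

R -> S = min(1, 1 − 0.917 + 0.361) = min(1, 0.444) = 0.444
Q -> (R -> S) = min(1, 1 − 0.762 + 0.444) = min(1, 0.682) = 0.682
P -> (Q -> (R -> S)) = min(1, 1 − 0.750 + 0.682) = min(1, 0.932) = 0.932

0.932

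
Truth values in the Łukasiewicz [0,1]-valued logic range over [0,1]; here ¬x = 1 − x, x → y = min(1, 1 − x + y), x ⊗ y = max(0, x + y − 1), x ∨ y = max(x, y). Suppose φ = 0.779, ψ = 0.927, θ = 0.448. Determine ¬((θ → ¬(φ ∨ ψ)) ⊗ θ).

0.927

φ ∨ ψ = max(0.779, 0.927) = 0.927
¬(φ ∨ ψ) = 1 − 0.927 = 0.073
θ → ¬(φ ∨ ψ) = min(1, 1 − 0.448 + 0.073) = min(1, 0.625) = 0.625
(θ → ¬(φ ∨ ψ)) ⊗ θ = max(0, 0.625 + 0.448 − 1) = max(0, 0.073) = 0.073
¬((θ → ¬(φ ∨ ψ)) ⊗ θ) = 1 − 0.073 = 0.927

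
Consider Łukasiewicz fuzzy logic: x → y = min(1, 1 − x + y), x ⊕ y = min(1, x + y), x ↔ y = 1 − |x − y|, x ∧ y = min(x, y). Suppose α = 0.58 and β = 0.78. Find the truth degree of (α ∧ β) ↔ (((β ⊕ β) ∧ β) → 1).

0.58

α ∧ β = min(0.58, 0.78) = 0.58
β ⊕ β = min(1, 0.78 + 0.78) = min(1, 1.56) = 1.00
(β ⊕ β) ∧ β = min(1.00, 0.78) = 0.78
((β ⊕ β) ∧ β) → 1 = min(1, 1 − 0.78 + 1.00) = min(1, 1.22) = 1.00
(α ∧ β) ↔ (((β ⊕ β) ∧ β) → 1) = 1 − |0.58 − 1.00| = 1 − 0.42 = 0.58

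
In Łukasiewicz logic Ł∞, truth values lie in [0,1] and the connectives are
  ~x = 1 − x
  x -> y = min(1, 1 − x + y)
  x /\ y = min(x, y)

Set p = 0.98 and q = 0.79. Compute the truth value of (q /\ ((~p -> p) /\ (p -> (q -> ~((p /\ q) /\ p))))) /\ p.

~p = 1 − 0.98 = 0.02
~p -> p = min(1, 1 − 0.02 + 0.98) = min(1, 1.96) = 1.00
p /\ q = min(0.98, 0.79) = 0.79
(p /\ q) /\ p = min(0.79, 0.98) = 0.79
~((p /\ q) /\ p) = 1 − 0.79 = 0.21
q -> ~((p /\ q) /\ p) = min(1, 1 − 0.79 + 0.21) = min(1, 0.42) = 0.42
p -> (q -> ~((p /\ q) /\ p)) = min(1, 1 − 0.98 + 0.42) = min(1, 0.44) = 0.44
(~p -> p) /\ (p -> (q -> ~((p /\ q) /\ p))) = min(1.00, 0.44) = 0.44
q /\ ((~p -> p) /\ (p -> (q -> ~((p /\ q) /\ p)))) = min(0.79, 0.44) = 0.44
(q /\ ((~p -> p) /\ (p -> (q -> ~((p /\ q) /\ p))))) /\ p = min(0.44, 0.98) = 0.44

0.44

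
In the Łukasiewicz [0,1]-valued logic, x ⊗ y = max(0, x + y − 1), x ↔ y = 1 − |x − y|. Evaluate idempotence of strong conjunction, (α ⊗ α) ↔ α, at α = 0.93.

0.93

α ⊗ α = max(0, 0.93 + 0.93 − 1) = max(0, 0.86) = 0.86
(α ⊗ α) ↔ α = 1 − |0.86 − 0.93| = 1 − 0.07 = 0.93
(The value 0.93 < 1 shows this instance is not satisfied; fails in Ł∞ since a ⊗ a = max(0, 2a−1) ≠ a in general.)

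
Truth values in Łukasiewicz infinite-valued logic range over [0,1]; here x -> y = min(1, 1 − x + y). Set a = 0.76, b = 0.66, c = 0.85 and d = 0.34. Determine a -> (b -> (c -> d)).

c -> d = min(1, 1 − 0.85 + 0.34) = min(1, 0.49) = 0.49
b -> (c -> d) = min(1, 1 − 0.66 + 0.49) = min(1, 0.83) = 0.83
a -> (b -> (c -> d)) = min(1, 1 − 0.76 + 0.83) = min(1, 1.07) = 1.00

1.00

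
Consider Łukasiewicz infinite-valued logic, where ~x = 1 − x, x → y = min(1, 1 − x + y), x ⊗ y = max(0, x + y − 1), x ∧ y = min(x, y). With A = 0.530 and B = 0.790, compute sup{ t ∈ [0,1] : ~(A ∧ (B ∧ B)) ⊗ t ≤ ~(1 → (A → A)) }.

B ∧ B = min(0.790, 0.790) = 0.790
A ∧ (B ∧ B) = min(0.530, 0.790) = 0.530
~(A ∧ (B ∧ B)) = 1 − 0.530 = 0.470
So the left factor is ~(A ∧ (B ∧ B)) = 0.470.
A → A = min(1, 1 − 0.530 + 0.530) = min(1, 1.000) = 1.000
1 → (A → A) = min(1, 1 − 1.000 + 1.000) = min(1, 1.000) = 1.000
~(1 → (A → A)) = 1 − 1.000 = 0.000
So the right-hand bound is ~(1 → (A → A)) = 0.000.
The residuum of the Łukasiewicz t-norm gives the supremum: min(1, 1 − 0.470 + 0.000).
1 − 0.470 + 0.000 = 0.530, so t = min(1, 0.530) = 0.530.
Check: 0.470 ⊗ 0.530 = max(0, 0.000) = 0.000 ≤ 0.000.

0.530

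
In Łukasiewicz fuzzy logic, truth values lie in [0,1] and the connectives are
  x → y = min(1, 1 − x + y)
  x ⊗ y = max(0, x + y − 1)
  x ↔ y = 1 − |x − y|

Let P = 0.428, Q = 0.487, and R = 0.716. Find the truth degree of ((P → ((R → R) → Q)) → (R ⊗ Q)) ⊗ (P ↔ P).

0.203

R → R = min(1, 1 − 0.716 + 0.716) = min(1, 1.000) = 1.000
(R → R) → Q = min(1, 1 − 1.000 + 0.487) = min(1, 0.487) = 0.487
P → ((R → R) → Q) = min(1, 1 − 0.428 + 0.487) = min(1, 1.059) = 1.000
R ⊗ Q = max(0, 0.716 + 0.487 − 1) = max(0, 0.203) = 0.203
(P → ((R → R) → Q)) → (R ⊗ Q) = min(1, 1 − 1.000 + 0.203) = min(1, 0.203) = 0.203
P ↔ P = 1 − |0.428 − 0.428| = 1 − 0.000 = 1.000
((P → ((R → R) → Q)) → (R ⊗ Q)) ⊗ (P ↔ P) = max(0, 0.203 + 1.000 − 1) = max(0, 0.203) = 0.203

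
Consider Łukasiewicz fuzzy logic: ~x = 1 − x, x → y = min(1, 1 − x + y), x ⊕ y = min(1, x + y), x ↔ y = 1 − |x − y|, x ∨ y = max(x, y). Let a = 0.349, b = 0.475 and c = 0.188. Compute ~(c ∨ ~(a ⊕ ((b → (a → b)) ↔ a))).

0.698

a → b = min(1, 1 − 0.349 + 0.475) = min(1, 1.126) = 1.000
b → (a → b) = min(1, 1 − 0.475 + 1.000) = min(1, 1.525) = 1.000
(b → (a → b)) ↔ a = 1 − |1.000 − 0.349| = 1 − 0.651 = 0.349
a ⊕ ((b → (a → b)) ↔ a) = min(1, 0.349 + 0.349) = min(1, 0.698) = 0.698
~(a ⊕ ((b → (a → b)) ↔ a)) = 1 − 0.698 = 0.302
c ∨ ~(a ⊕ ((b → (a → b)) ↔ a)) = max(0.188, 0.302) = 0.302
~(c ∨ ~(a ⊕ ((b → (a → b)) ↔ a))) = 1 − 0.302 = 0.698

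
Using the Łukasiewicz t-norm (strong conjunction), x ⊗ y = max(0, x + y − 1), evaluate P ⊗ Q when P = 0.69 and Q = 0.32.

P ⊗ Q = max(0, 0.69 + 0.32 − 1) = max(0, 0.01) = 0.01
For comparison, the Gödel (minimum) t-norm min(x, y) would give 0.32.

0.01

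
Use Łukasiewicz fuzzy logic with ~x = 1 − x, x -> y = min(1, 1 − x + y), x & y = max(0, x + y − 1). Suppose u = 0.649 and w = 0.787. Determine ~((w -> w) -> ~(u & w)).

w -> w = min(1, 1 − 0.787 + 0.787) = min(1, 1.000) = 1.000
u & w = max(0, 0.649 + 0.787 − 1) = max(0, 0.436) = 0.436
~(u & w) = 1 − 0.436 = 0.564
(w -> w) -> ~(u & w) = min(1, 1 − 1.000 + 0.564) = min(1, 0.564) = 0.564
~((w -> w) -> ~(u & w)) = 1 − 0.564 = 0.436

0.436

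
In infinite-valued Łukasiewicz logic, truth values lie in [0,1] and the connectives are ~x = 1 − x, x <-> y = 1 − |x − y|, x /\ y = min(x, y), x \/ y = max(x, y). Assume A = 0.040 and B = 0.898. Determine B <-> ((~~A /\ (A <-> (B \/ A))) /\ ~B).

~A = 1 − 0.040 = 0.960
~~A = 1 − 0.960 = 0.040
B \/ A = max(0.898, 0.040) = 0.898
A <-> (B \/ A) = 1 − |0.040 − 0.898| = 1 − 0.858 = 0.142
~~A /\ (A <-> (B \/ A)) = min(0.040, 0.142) = 0.040
~B = 1 − 0.898 = 0.102
(~~A /\ (A <-> (B \/ A))) /\ ~B = min(0.040, 0.102) = 0.040
B <-> ((~~A /\ (A <-> (B \/ A))) /\ ~B) = 1 − |0.898 − 0.040| = 1 − 0.858 = 0.142

0.142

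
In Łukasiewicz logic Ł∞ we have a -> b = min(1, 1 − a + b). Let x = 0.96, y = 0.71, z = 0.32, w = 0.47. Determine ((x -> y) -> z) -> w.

x -> y = min(1, 1 − 0.96 + 0.71) = min(1, 0.75) = 0.75
(x -> y) -> z = min(1, 1 − 0.75 + 0.32) = min(1, 0.57) = 0.57
((x -> y) -> z) -> w = min(1, 1 − 0.57 + 0.47) = min(1, 0.90) = 0.90

0.90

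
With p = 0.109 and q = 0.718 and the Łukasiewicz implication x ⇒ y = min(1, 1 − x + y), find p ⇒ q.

p ⇒ q = min(1, 1 − 0.109 + 0.718) = min(1, 1.609) = 1.000
For comparison, the Gödel implication (1 if x ≤ y else y) would give 1.000.

1.000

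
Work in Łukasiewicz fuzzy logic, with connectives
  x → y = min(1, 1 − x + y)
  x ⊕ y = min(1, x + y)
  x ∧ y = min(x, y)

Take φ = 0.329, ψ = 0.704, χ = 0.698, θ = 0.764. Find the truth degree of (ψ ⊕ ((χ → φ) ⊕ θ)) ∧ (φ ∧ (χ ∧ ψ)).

0.329

χ → φ = min(1, 1 − 0.698 + 0.329) = min(1, 0.631) = 0.631
(χ → φ) ⊕ θ = min(1, 0.631 + 0.764) = min(1, 1.395) = 1.000
ψ ⊕ ((χ → φ) ⊕ θ) = min(1, 0.704 + 1.000) = min(1, 1.704) = 1.000
χ ∧ ψ = min(0.698, 0.704) = 0.698
φ ∧ (χ ∧ ψ) = min(0.329, 0.698) = 0.329
(ψ ⊕ ((χ → φ) ⊕ θ)) ∧ (φ ∧ (χ ∧ ψ)) = min(1.000, 0.329) = 0.329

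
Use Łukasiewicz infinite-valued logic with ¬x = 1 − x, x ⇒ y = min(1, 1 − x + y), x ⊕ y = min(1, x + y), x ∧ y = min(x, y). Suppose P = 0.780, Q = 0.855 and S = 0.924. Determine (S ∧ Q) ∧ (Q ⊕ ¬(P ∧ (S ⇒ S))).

S ∧ Q = min(0.924, 0.855) = 0.855
S ⇒ S = min(1, 1 − 0.924 + 0.924) = min(1, 1.000) = 1.000
P ∧ (S ⇒ S) = min(0.780, 1.000) = 0.780
¬(P ∧ (S ⇒ S)) = 1 − 0.780 = 0.220
Q ⊕ ¬(P ∧ (S ⇒ S)) = min(1, 0.855 + 0.220) = min(1, 1.075) = 1.000
(S ∧ Q) ∧ (Q ⊕ ¬(P ∧ (S ⇒ S))) = min(0.855, 1.000) = 0.855

0.855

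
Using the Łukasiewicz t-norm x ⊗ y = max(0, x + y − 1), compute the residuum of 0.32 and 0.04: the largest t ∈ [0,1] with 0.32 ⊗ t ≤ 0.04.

The residuum of the Łukasiewicz t-norm gives the supremum: min(1, 1 − 0.32 + 0.04).
1 − 0.32 + 0.04 = 0.72, so t = min(1, 0.72) = 0.72.
Check: 0.32 ⊗ 0.72 = max(0, 0.04) = 0.04 ≤ 0.04.

0.72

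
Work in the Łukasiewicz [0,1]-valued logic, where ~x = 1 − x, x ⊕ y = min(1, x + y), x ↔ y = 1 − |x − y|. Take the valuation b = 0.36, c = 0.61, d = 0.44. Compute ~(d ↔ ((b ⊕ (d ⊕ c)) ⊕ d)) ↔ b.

d ⊕ c = min(1, 0.44 + 0.61) = min(1, 1.05) = 1.00
b ⊕ (d ⊕ c) = min(1, 0.36 + 1.00) = min(1, 1.36) = 1.00
(b ⊕ (d ⊕ c)) ⊕ d = min(1, 1.00 + 0.44) = min(1, 1.44) = 1.00
d ↔ ((b ⊕ (d ⊕ c)) ⊕ d) = 1 − |0.44 − 1.00| = 1 − 0.56 = 0.44
~(d ↔ ((b ⊕ (d ⊕ c)) ⊕ d)) = 1 − 0.44 = 0.56
~(d ↔ ((b ⊕ (d ⊕ c)) ⊕ d)) ↔ b = 1 − |0.56 − 0.36| = 1 − 0.20 = 0.80

0.80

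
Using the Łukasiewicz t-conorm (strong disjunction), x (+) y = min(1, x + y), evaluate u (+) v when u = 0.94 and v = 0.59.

1.00

u (+) v = min(1, 0.94 + 0.59) = min(1, 1.53) = 1.00
For comparison, the Gödel t-conorm max(x, y) would give 0.94.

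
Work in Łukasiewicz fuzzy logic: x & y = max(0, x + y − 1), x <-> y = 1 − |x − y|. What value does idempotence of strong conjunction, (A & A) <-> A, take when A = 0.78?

A & A = max(0, 0.78 + 0.78 − 1) = max(0, 0.56) = 0.56
(A & A) <-> A = 1 − |0.56 − 0.78| = 1 − 0.22 = 0.78
(The value 0.78 < 1 shows this instance is not satisfied; fails in Ł∞ since a ⊗ a = max(0, 2a−1) ≠ a in general.)

0.78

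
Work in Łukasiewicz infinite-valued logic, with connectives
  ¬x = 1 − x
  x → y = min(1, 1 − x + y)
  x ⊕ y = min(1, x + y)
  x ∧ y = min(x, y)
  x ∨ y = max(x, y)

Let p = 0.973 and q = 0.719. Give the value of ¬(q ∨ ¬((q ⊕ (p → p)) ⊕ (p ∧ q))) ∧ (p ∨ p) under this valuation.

0.281

p → p = min(1, 1 − 0.973 + 0.973) = min(1, 1.000) = 1.000
q ⊕ (p → p) = min(1, 0.719 + 1.000) = min(1, 1.719) = 1.000
p ∧ q = min(0.973, 0.719) = 0.719
(q ⊕ (p → p)) ⊕ (p ∧ q) = min(1, 1.000 + 0.719) = min(1, 1.719) = 1.000
¬((q ⊕ (p → p)) ⊕ (p ∧ q)) = 1 − 1.000 = 0.000
q ∨ ¬((q ⊕ (p → p)) ⊕ (p ∧ q)) = max(0.719, 0.000) = 0.719
¬(q ∨ ¬((q ⊕ (p → p)) ⊕ (p ∧ q))) = 1 − 0.719 = 0.281
p ∨ p = max(0.973, 0.973) = 0.973
¬(q ∨ ¬((q ⊕ (p → p)) ⊕ (p ∧ q))) ∧ (p ∨ p) = min(0.281, 0.973) = 0.281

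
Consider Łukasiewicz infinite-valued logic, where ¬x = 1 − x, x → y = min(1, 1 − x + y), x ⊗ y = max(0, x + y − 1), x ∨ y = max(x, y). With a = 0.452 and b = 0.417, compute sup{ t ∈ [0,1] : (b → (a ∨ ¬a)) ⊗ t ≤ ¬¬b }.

0.417

¬a = 1 − 0.452 = 0.548
a ∨ ¬a = max(0.452, 0.548) = 0.548
b → (a ∨ ¬a) = min(1, 1 − 0.417 + 0.548) = min(1, 1.131) = 1.000
So the left factor is b → (a ∨ ¬a) = 1.000.
¬b = 1 − 0.417 = 0.583
¬¬b = 1 − 0.583 = 0.417
So the right-hand bound is ¬¬b = 0.417.
The residuum of the Łukasiewicz t-norm gives the supremum: min(1, 1 − 1.000 + 0.417).
1 − 1.000 + 0.417 = 0.417, so t = min(1, 0.417) = 0.417.
Check: 1.000 ⊗ 0.417 = max(0, 0.417) = 0.417 ≤ 0.417.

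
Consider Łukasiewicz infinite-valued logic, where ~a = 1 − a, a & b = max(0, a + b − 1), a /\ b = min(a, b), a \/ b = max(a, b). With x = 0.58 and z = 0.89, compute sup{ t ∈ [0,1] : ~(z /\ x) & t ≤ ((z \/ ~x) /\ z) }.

1.00

z /\ x = min(0.89, 0.58) = 0.58
~(z /\ x) = 1 − 0.58 = 0.42
So the left factor is ~(z /\ x) = 0.42.
~x = 1 − 0.58 = 0.42
z \/ ~x = max(0.89, 0.42) = 0.89
(z \/ ~x) /\ z = min(0.89, 0.89) = 0.89
So the right-hand bound is (z \/ ~x) /\ z = 0.89.
The residuum of the Łukasiewicz t-norm gives the supremum: min(1, 1 − 0.42 + 0.89).
1 − 0.42 + 0.89 = 1.47, so t = min(1, 1.47) = 1.00.
Check: 0.42 & 1.00 = max(0, 0.42) = 0.42 ≤ 0.89.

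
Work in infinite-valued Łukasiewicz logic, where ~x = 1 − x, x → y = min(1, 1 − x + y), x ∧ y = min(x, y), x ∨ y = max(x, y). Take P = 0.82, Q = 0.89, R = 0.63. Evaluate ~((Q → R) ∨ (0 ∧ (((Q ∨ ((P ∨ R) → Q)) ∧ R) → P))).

Q → R = min(1, 1 − 0.89 + 0.63) = min(1, 0.74) = 0.74
P ∨ R = max(0.82, 0.63) = 0.82
(P ∨ R) → Q = min(1, 1 − 0.82 + 0.89) = min(1, 1.07) = 1.00
Q ∨ ((P ∨ R) → Q) = max(0.89, 1.00) = 1.00
(Q ∨ ((P ∨ R) → Q)) ∧ R = min(1.00, 0.63) = 0.63
((Q ∨ ((P ∨ R) → Q)) ∧ R) → P = min(1, 1 − 0.63 + 0.82) = min(1, 1.19) = 1.00
0 ∧ (((Q ∨ ((P ∨ R) → Q)) ∧ R) → P) = min(0.00, 1.00) = 0.00
(Q → R) ∨ (0 ∧ (((Q ∨ ((P ∨ R) → Q)) ∧ R) → P)) = max(0.74, 0.00) = 0.74
~((Q → R) ∨ (0 ∧ (((Q ∨ ((P ∨ R) → Q)) ∧ R) → P))) = 1 − 0.74 = 0.26

0.26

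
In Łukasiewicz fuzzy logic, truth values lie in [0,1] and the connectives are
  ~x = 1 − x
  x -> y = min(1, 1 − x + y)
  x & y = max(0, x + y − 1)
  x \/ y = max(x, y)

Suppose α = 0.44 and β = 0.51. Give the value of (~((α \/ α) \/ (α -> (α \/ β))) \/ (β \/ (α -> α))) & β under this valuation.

α \/ α = max(0.44, 0.44) = 0.44
α \/ β = max(0.44, 0.51) = 0.51
α -> (α \/ β) = min(1, 1 − 0.44 + 0.51) = min(1, 1.07) = 1.00
(α \/ α) \/ (α -> (α \/ β)) = max(0.44, 1.00) = 1.00
~((α \/ α) \/ (α -> (α \/ β))) = 1 − 1.00 = 0.00
α -> α = min(1, 1 − 0.44 + 0.44) = min(1, 1.00) = 1.00
β \/ (α -> α) = max(0.51, 1.00) = 1.00
~((α \/ α) \/ (α -> (α \/ β))) \/ (β \/ (α -> α)) = max(0.00, 1.00) = 1.00
(~((α \/ α) \/ (α -> (α \/ β))) \/ (β \/ (α -> α))) & β = max(0, 1.00 + 0.51 − 1) = max(0, 0.51) = 0.51

0.51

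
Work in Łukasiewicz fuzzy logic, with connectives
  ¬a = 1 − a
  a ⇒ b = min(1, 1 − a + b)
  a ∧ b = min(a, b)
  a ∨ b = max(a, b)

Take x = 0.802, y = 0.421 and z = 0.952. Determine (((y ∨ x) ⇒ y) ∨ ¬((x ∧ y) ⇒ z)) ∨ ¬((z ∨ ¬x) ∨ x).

0.619

y ∨ x = max(0.421, 0.802) = 0.802
(y ∨ x) ⇒ y = min(1, 1 − 0.802 + 0.421) = min(1, 0.619) = 0.619
x ∧ y = min(0.802, 0.421) = 0.421
(x ∧ y) ⇒ z = min(1, 1 − 0.421 + 0.952) = min(1, 1.531) = 1.000
¬((x ∧ y) ⇒ z) = 1 − 1.000 = 0.000
((y ∨ x) ⇒ y) ∨ ¬((x ∧ y) ⇒ z) = max(0.619, 0.000) = 0.619
¬x = 1 − 0.802 = 0.198
z ∨ ¬x = max(0.952, 0.198) = 0.952
(z ∨ ¬x) ∨ x = max(0.952, 0.802) = 0.952
¬((z ∨ ¬x) ∨ x) = 1 − 0.952 = 0.048
(((y ∨ x) ⇒ y) ∨ ¬((x ∧ y) ⇒ z)) ∨ ¬((z ∨ ¬x) ∨ x) = max(0.619, 0.048) = 0.619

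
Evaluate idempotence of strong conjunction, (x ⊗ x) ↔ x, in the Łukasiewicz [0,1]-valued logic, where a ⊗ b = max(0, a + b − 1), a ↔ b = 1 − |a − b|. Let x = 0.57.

0.57

x ⊗ x = max(0, 0.57 + 0.57 − 1) = max(0, 0.14) = 0.14
(x ⊗ x) ↔ x = 1 − |0.14 − 0.57| = 1 − 0.43 = 0.57
(The value 0.57 < 1 shows this instance is not satisfied; fails in Ł∞ since a ⊗ a = max(0, 2a−1) ≠ a in general.)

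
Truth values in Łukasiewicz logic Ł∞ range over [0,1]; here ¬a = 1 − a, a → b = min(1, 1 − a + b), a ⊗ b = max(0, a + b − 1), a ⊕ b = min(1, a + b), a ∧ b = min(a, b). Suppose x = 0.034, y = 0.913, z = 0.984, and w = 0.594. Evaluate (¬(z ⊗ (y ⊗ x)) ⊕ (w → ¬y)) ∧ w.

y ⊗ x = max(0, 0.913 + 0.034 − 1) = max(0, -0.053) = 0.000
z ⊗ (y ⊗ x) = max(0, 0.984 + 0.000 − 1) = max(0, -0.016) = 0.000
¬(z ⊗ (y ⊗ x)) = 1 − 0.000 = 1.000
¬y = 1 − 0.913 = 0.087
w → ¬y = min(1, 1 − 0.594 + 0.087) = min(1, 0.493) = 0.493
¬(z ⊗ (y ⊗ x)) ⊕ (w → ¬y) = min(1, 1.000 + 0.493) = min(1, 1.493) = 1.000
(¬(z ⊗ (y ⊗ x)) ⊕ (w → ¬y)) ∧ w = min(1.000, 0.594) = 0.594

0.594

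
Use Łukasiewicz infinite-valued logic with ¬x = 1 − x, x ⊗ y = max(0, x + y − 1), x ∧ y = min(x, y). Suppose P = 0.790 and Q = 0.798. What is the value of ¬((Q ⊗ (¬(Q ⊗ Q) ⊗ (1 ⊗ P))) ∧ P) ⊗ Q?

Q ⊗ Q = max(0, 0.798 + 0.798 − 1) = max(0, 0.596) = 0.596
¬(Q ⊗ Q) = 1 − 0.596 = 0.404
1 ⊗ P = max(0, 1.000 + 0.790 − 1) = max(0, 0.790) = 0.790
¬(Q ⊗ Q) ⊗ (1 ⊗ P) = max(0, 0.404 + 0.790 − 1) = max(0, 0.194) = 0.194
Q ⊗ (¬(Q ⊗ Q) ⊗ (1 ⊗ P)) = max(0, 0.798 + 0.194 − 1) = max(0, -0.008) = 0.000
(Q ⊗ (¬(Q ⊗ Q) ⊗ (1 ⊗ P))) ∧ P = min(0.000, 0.790) = 0.000
¬((Q ⊗ (¬(Q ⊗ Q) ⊗ (1 ⊗ P))) ∧ P) = 1 − 0.000 = 1.000
¬((Q ⊗ (¬(Q ⊗ Q) ⊗ (1 ⊗ P))) ∧ P) ⊗ Q = max(0, 1.000 + 0.798 − 1) = max(0, 0.798) = 0.798

0.798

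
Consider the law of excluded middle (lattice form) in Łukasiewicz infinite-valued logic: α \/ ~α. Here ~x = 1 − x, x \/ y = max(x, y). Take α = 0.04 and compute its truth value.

0.96

~α = 1 − 0.04 = 0.96
α \/ ~α = max(0.04, 0.96) = 0.96
(The value 0.96 < 1 shows this instance is not satisfied; not a Ł∞-tautology — its value is max(a, 1−a).)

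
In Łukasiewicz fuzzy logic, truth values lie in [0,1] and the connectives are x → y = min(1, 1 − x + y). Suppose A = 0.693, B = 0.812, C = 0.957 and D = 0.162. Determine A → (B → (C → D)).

C → D = min(1, 1 − 0.957 + 0.162) = min(1, 0.205) = 0.205
B → (C → D) = min(1, 1 − 0.812 + 0.205) = min(1, 0.393) = 0.393
A → (B → (C → D)) = min(1, 1 − 0.693 + 0.393) = min(1, 0.700) = 0.700

0.700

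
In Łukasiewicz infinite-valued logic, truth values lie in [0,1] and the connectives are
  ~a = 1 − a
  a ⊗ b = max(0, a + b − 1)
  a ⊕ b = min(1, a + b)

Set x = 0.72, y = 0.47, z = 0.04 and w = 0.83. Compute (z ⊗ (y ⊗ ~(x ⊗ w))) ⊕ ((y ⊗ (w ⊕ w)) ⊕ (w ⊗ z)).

0.47

x ⊗ w = max(0, 0.72 + 0.83 − 1) = max(0, 0.55) = 0.55
~(x ⊗ w) = 1 − 0.55 = 0.45
y ⊗ ~(x ⊗ w) = max(0, 0.47 + 0.45 − 1) = max(0, -0.08) = 0.00
z ⊗ (y ⊗ ~(x ⊗ w)) = max(0, 0.04 + 0.00 − 1) = max(0, -0.96) = 0.00
w ⊕ w = min(1, 0.83 + 0.83) = min(1, 1.66) = 1.00
y ⊗ (w ⊕ w) = max(0, 0.47 + 1.00 − 1) = max(0, 0.47) = 0.47
w ⊗ z = max(0, 0.83 + 0.04 − 1) = max(0, -0.13) = 0.00
(y ⊗ (w ⊕ w)) ⊕ (w ⊗ z) = min(1, 0.47 + 0.00) = min(1, 0.47) = 0.47
(z ⊗ (y ⊗ ~(x ⊗ w))) ⊕ ((y ⊗ (w ⊕ w)) ⊕ (w ⊗ z)) = min(1, 0.00 + 0.47) = min(1, 0.47) = 0.47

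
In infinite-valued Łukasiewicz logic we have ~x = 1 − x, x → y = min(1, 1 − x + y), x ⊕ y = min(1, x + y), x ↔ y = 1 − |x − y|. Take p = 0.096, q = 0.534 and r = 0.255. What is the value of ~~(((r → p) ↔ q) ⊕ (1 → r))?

r → p = min(1, 1 − 0.255 + 0.096) = min(1, 0.841) = 0.841
(r → p) ↔ q = 1 − |0.841 − 0.534| = 1 − 0.307 = 0.693
1 → r = min(1, 1 − 1.000 + 0.255) = min(1, 0.255) = 0.255
((r → p) ↔ q) ⊕ (1 → r) = min(1, 0.693 + 0.255) = min(1, 0.948) = 0.948
~(((r → p) ↔ q) ⊕ (1 → r)) = 1 − 0.948 = 0.052
~~(((r → p) ↔ q) ⊕ (1 → r)) = 1 − 0.052 = 0.948

0.948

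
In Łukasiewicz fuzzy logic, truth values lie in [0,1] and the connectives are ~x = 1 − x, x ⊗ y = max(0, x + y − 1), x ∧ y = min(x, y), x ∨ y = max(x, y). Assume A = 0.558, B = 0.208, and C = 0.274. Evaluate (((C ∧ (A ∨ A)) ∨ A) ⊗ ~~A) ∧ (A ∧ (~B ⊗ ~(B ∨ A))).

A ∨ A = max(0.558, 0.558) = 0.558
C ∧ (A ∨ A) = min(0.274, 0.558) = 0.274
(C ∧ (A ∨ A)) ∨ A = max(0.274, 0.558) = 0.558
~A = 1 − 0.558 = 0.442
~~A = 1 − 0.442 = 0.558
((C ∧ (A ∨ A)) ∨ A) ⊗ ~~A = max(0, 0.558 + 0.558 − 1) = max(0, 0.116) = 0.116
~B = 1 − 0.208 = 0.792
B ∨ A = max(0.208, 0.558) = 0.558
~(B ∨ A) = 1 − 0.558 = 0.442
~B ⊗ ~(B ∨ A) = max(0, 0.792 + 0.442 − 1) = max(0, 0.234) = 0.234
A ∧ (~B ⊗ ~(B ∨ A)) = min(0.558, 0.234) = 0.234
(((C ∧ (A ∨ A)) ∨ A) ⊗ ~~A) ∧ (A ∧ (~B ⊗ ~(B ∨ A))) = min(0.116, 0.234) = 0.116

0.116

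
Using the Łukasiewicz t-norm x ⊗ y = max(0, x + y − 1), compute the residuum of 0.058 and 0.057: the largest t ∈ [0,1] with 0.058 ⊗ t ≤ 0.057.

0.999

The residuum of the Łukasiewicz t-norm gives the supremum: min(1, 1 − 0.058 + 0.057).
1 − 0.058 + 0.057 = 0.999, so t = min(1, 0.999) = 0.999.
Check: 0.058 ⊗ 0.999 = max(0, 0.057) = 0.057 ≤ 0.057.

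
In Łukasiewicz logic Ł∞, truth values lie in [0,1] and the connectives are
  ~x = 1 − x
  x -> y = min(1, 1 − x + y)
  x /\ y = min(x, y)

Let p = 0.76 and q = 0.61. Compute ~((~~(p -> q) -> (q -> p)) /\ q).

p -> q = min(1, 1 − 0.76 + 0.61) = min(1, 0.85) = 0.85
~(p -> q) = 1 − 0.85 = 0.15
~~(p -> q) = 1 − 0.15 = 0.85
q -> p = min(1, 1 − 0.61 + 0.76) = min(1, 1.15) = 1.00
~~(p -> q) -> (q -> p) = min(1, 1 − 0.85 + 1.00) = min(1, 1.15) = 1.00
(~~(p -> q) -> (q -> p)) /\ q = min(1.00, 0.61) = 0.61
~((~~(p -> q) -> (q -> p)) /\ q) = 1 − 0.61 = 0.39

0.39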